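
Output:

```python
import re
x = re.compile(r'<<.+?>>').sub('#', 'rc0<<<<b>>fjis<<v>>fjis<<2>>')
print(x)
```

rc0#fjis#fjis#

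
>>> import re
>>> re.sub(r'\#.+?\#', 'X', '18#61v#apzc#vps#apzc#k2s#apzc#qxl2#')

With the lazy modifier that quantifier settles for the fewest repetitions that let the rest of the pattern succeed (the atoms after it are unaffected and can still be greedy).
Matches: at [2:7] → '#61v#'; at [11:16] → '#vps#'; at [20:25] → '#k2s#'; at [29:35] → '#qxl2#'.
Each match is replaced by 'X'.

'18XapzcXapzcXapzcX'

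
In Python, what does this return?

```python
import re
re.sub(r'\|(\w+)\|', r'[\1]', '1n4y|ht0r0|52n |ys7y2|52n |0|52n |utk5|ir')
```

Matches: at [4:11] → '|ht0r0|'; at [15:22] → '|ys7y2|'; at [26:29] → '|0|'; at [33:39] → '|utk5|'.
Each match is replaced using the text its own group 1 captured.

'1n4y[ht0r0]52n [ys7y2]52n [0]52n [utk5]ir'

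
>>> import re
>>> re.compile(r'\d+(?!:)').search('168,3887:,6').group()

'168'

Because the assertion is negative and zero-width, positions next to the forbidden text are skipped.
The match spans [0:3] → '168'.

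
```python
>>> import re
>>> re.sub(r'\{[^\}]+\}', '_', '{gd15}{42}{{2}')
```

'___'

Matches: at [0:6] → '{gd15}'; at [6:10] → '{42}'; at [10:14] → '{{2}'.
Every occurrence is swapped for '_'.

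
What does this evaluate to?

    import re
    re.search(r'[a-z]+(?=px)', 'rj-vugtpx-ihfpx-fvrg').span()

(3, 7)

The `(?=…)`/`(?<=…)` assertion just peeks at neighbouring text; it doesn't advance the match position.
`re.search` tries every starting position until one works.
The match spans [3:7] → 'vugt'.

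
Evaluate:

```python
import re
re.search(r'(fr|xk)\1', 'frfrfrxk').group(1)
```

`\1` is not a pattern — it's the concrete string captured by group 1, re-applied verbatim.
`search` walks the string left to right and returns the first match it finds.
The match spans [0:4] → 'frfr'.
Captured: group 1 = 'fr'.

'fr'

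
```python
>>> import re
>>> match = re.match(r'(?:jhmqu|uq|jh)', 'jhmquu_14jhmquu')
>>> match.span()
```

`match` is anchored at position 0; if the pattern doesn't fit there, it returns None.
The match spans [0:5] → 'jhmqu'.

(0, 5)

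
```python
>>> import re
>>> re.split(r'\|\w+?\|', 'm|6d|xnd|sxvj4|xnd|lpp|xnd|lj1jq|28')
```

The string is cut at each match, leaving 5 pieces.

['m', 'xnd', 'xnd', 'xnd', '28']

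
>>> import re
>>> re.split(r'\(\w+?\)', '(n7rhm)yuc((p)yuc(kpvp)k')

['', 'yuc(', 'yuc', 'k']

Matches to split on: at [0:7] → '(n7rhm)'; at [11:14] → '(p)'; at [17:23] → '(kpvp)'.
`split` removes every match and returns the 4 fragments in between.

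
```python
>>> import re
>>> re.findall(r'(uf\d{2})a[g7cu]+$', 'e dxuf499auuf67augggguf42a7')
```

['uf42']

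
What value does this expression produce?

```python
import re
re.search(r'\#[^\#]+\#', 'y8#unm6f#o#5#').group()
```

'#unm6f#'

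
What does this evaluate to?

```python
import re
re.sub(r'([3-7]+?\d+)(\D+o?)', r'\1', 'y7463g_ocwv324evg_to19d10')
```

Pattern: one or more of a character in [3-7] (lazy), then one or more of a digit (captured); then one or more of a non-digit, then optionally a literal 'o' (captured).
Each match is replaced using the text its own group 1 captured.

'y746332419d10'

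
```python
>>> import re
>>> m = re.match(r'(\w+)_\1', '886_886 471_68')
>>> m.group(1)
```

'886'

The match spans [0:7] → '886_886'.
Captured: group 1 = '886'.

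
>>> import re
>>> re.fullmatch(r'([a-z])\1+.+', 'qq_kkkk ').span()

`re.fullmatch` is like wrapping the pattern in `^…$` (in single-line mode).
The match spans [0:8] → 'qq_kkkk '.

(0, 8)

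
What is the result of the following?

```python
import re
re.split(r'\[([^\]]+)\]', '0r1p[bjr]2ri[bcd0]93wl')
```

['0r1p', 'bjr', '2ri', 'bcd0', '93wl']

With a capturing group present, the delimiter's captured portion is kept in the result list.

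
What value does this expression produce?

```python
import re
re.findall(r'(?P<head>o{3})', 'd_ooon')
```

Pattern: exactly 3 of a literal 'o' (captured as 'head').
Walking the string: at [2:5] match 'ooo', group 1 = 'ooo'.
With a single group, `findall` returns only what that group captured — 1 item.

['ooo']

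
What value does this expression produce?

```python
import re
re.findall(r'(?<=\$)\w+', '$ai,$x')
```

['ai', 'x']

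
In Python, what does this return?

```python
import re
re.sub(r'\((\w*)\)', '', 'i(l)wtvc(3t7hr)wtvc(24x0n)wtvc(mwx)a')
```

'iwtvcwtvcwtvca'

`sub` substitutes '' at each match site.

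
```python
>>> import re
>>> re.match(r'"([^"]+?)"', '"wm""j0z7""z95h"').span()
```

(0, 4)

With `match`, the pattern is implicitly anchored at the beginning.
The match spans [0:4] → '"wm"'.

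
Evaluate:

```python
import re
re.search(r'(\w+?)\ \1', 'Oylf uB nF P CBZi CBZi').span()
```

(13, 22)

`\1` is not a pattern — it's the concrete string captured by group 1, re-applied verbatim.
The match spans [13:22] → 'CBZi CBZi'.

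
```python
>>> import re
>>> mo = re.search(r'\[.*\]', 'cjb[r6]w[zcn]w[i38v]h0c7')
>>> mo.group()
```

'[r6]w[zcn]w[i38v]'

`re.search` scans for the first position where the pattern succeeds.
The match spans [3:20] → '[r6]w[zcn]w[i38v]'.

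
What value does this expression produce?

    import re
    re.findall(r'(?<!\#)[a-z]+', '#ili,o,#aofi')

['li', 'o', 'ofi']

A negative assertion filters positions out without eating any characters.
Walking the string: at [2:4] → 'li'; at [5:6] → 'o'; at [9:12] → 'ofi'.
With no groups in the pattern, `findall` gives back each whole match — 3 here.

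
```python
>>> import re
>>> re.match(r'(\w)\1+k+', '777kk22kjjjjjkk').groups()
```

('7',)

The backreference `\1` re-matches whatever the first group consumed, character for character.
`match` is anchored at position 0; if the pattern doesn't fit there, it returns None.
The match spans [0:5] → '777kk'.
Captured: group 1 = '7'.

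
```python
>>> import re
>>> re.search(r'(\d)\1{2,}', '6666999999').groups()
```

('6',)

The match spans [0:4] → '6666'.
Captured: group 1 = '6'.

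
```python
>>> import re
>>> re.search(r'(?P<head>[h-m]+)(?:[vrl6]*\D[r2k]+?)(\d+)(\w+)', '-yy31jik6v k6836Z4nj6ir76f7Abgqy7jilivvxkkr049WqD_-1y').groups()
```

('jik', '6836', 'Z4nj6ir76f7Abgqy7jilivvxkkr049WqD_')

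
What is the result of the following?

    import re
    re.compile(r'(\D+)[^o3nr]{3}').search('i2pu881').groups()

The pattern matches one or more of a non-digit (captured); then exactly 3 of any character except [o3nr].
`re.search` scans for the first position where the pattern succeeds.
The match spans [0:4] → 'i2pu'.
Captured: group 1 = 'i'.

('i',)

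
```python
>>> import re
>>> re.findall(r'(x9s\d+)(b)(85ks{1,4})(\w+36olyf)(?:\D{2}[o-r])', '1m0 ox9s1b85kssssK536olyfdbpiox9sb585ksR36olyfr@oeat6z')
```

Pattern: the literal 'x9s', then one or more of a digit (captured); then a literal 'b' (captured); then the literal '85k', then 1 to 4 of a literal 's' (captured); then one or more of a word character, then the literal '36o', then the literal 'lyf' (captured); then exactly 2 of a non-digit, then a character in [o-r] (non-capturing group).
Multiple groups make `findall` return tuples — one 4-tuple for the one match.

[('x9s1', 'b', '85kssss', 'K536olyfdbpiox9sb585ksR36olyf')]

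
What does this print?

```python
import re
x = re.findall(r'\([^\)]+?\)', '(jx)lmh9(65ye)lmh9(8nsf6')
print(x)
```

['(jx)', '(65ye)']

No capturing groups, so `findall` returns the 2 full match strings.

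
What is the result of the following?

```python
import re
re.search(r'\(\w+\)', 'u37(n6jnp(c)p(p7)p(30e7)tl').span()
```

`re.search` scans for the first position where the pattern succeeds.
The match spans [9:12] → '(c)'.

(9, 12)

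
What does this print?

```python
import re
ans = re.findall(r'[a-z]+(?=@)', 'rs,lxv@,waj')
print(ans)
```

Lookahead/lookbehind check context without consuming it, so the matched span excludes the asserted characters.
Matches: at [3:6] → 'lxv'.
With no groups in the pattern, `findall` gives back each whole match — 1 here.

['lxv']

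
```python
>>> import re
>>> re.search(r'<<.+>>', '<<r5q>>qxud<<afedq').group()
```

`search` walks the string left to right and returns the first match it finds.
The match spans [0:7] → '<<r5q>>'.

'<<r5q>>'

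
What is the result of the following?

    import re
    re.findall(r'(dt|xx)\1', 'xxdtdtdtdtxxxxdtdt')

['dt', 'dt', 'xx', 'dt']

A backreference is literal: `\1` must see the identical characters the first group matched.
Because there's exactly one group, `findall` drops the full match and keeps group 1 from each hit.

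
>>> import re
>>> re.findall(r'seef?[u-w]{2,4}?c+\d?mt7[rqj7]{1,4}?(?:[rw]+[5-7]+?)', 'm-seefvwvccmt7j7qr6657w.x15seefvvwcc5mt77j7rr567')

With the lazy modifier that quantifier settles for the fewest repetitions that let the rest of the pattern succeed (the atoms after it are unaffected and can still be greedy).
No capturing groups, so `findall` returns the 2 full match strings.

['seefvwvccmt7j7qr6', 'seefvvwcc5mt77j7rr5']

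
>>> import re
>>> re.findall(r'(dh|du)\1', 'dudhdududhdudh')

['du']

The backreference `\1` re-matches whatever the first group consumed, character for character.
Scanning left to right: at [4:8] match 'dudu', group 1 = 'du'.
Because there's exactly one group, `findall` drops the full match and keeps group 1 from the one hit.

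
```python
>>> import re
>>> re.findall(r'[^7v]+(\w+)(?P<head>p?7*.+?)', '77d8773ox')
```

This matches one or more of any character except [7v]; then one or more of a word character (captured); then optionally the literal 'p', then zero or more of a literal '7', then one or more of any character (lazy) (captured as 'head').
Walking the string: at [2:9] match 'd8773ox', groups = ('773o', 'x').
`findall` packs the 2 group values into a tuple for every match.

[('773o', 'x')]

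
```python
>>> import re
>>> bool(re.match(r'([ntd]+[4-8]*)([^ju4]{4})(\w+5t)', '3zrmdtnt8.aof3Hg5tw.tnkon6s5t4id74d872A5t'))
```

False

`match` is anchored at position 0; if the pattern doesn't fit there, it returns None.
Here the string doesn't start with a match, so the call returns None, and `bool(None)` is False.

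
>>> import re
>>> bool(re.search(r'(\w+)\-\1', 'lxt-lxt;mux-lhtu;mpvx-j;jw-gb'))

True

`\1` has to match the exact text group 1 already captured.
`search` walks the string left to right and returns the first match it finds.
The match spans [0:7] → 'lxt-lxt'.
Captured: group 1 = 'lxt'.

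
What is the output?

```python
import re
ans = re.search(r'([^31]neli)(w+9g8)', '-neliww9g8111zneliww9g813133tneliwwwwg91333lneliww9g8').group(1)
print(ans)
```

-neli

The match spans [0:10] → '-neliww9g8'.
Captured: group 1 = '-neli', group 2 = 'ww9g8'.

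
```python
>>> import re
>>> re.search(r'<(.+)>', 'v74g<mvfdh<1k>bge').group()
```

'<mvfdh<1k>'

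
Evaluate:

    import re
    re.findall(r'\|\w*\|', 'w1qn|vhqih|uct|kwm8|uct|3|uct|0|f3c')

['|vhqih|', '|kwm8|', '|3|', '|0|']

Matches: at [4:11] → '|vhqih|'; at [14:20] → '|kwm8|'; at [23:26] → '|3|'; at [29:32] → '|0|'.
`findall` yields the raw match text (4 of them) because the pattern has no groups.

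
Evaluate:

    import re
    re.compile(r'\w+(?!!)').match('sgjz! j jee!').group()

Because the assertion is negative and zero-width, positions next to the forbidden text are skipped.
`match` is anchored at position 0; if the pattern doesn't fit there, it returns None.
The match spans [0:3] → 'sgj'.

'sgj'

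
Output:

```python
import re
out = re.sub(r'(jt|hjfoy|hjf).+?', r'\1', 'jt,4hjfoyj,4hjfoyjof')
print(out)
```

Alternation isn't longest-match — the leftmost alternative that fits at this position is chosen.
The replacement refers to a captured group, so each match is rewritten using its own captured text.

jt4hjfoy,4hjfoyof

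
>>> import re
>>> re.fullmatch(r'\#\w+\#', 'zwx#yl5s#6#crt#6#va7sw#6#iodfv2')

`fullmatch` succeeds only if the pattern covers the string from start to end.
Here there's no way to consume every character, so the call returns None.

None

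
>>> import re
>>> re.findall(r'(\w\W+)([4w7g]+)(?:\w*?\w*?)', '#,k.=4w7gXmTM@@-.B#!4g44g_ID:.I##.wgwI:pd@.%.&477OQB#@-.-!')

[('k.=', '4w7g'), ('B#!', '4g44g'), ('I##.', 'wgw'), ('d@.%.&', '477')]

The pattern matches a word character, then one or more of a non-word character (captured); then one or more of one of [4w7g] (captured); then zero or more of a word character (lazy), then zero or more of a word character (lazy) (non-capturing group).
2 groups means each result is a tuple of 2 captured strings — 4 here.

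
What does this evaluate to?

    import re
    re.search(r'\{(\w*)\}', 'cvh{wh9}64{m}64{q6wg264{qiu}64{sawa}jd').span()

(3, 8)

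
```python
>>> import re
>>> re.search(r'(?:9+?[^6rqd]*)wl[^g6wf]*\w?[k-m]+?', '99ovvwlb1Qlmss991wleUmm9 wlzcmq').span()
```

The pattern matches one or more of a literal '9' (lazy), then zero or more of any character except [6rqd] (non-capturing group); then the literal 'wl', then zero or more of any character except [g6wf]; then optionally a word character, then one or more of a character in [k-m] (lazy).
`re.search` tries every starting position until one works.
The match spans [0:30] → '99ovvwlb1Qlmss991wleUmm9 wlzcm'.

(0, 30)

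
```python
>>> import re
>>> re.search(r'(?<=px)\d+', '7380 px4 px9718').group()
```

Lookahead/lookbehind check context without consuming it, so the matched span excludes the asserted characters.
The match spans [7:8] → '4'.

'4'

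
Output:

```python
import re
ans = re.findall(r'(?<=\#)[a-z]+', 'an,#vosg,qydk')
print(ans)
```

The positive lookaround only admits positions where the adjacent text matches; those characters stay outside the span.
Walking the string: at [4:8] → 'vosg'.
Since nothing is captured, `findall` lists the 1 matched substring directly.

['vosg']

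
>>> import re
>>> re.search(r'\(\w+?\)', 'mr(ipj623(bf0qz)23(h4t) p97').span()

The match spans [9:16] → '(bf0qz)'.

(9, 16)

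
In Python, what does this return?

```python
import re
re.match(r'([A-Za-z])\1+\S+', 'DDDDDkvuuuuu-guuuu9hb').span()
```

(0, 21)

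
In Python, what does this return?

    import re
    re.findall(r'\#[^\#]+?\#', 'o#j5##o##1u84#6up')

['#j5#', '#o#', '#1u84#']

Scanning left to right: at [1:5] → '#j5#'; at [5:8] → '#o#'; at [8:14] → '#1u84#'.
No capturing groups, so `findall` returns the 3 full match strings.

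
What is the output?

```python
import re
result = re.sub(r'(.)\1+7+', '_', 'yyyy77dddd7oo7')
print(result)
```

___

`\1` is not a pattern — it's the concrete string captured by group 1, re-applied verbatim.
Matches: at [0:6] → 'yyyy77'; at [6:11] → 'dddd7'; at [11:14] → 'oo7'.
Each match is replaced by '_'.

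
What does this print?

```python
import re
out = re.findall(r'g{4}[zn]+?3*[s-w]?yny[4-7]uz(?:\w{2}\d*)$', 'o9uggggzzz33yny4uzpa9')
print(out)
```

['ggggzzz33yny4uzpa9']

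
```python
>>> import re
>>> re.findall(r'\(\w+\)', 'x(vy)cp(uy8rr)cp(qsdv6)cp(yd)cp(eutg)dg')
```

['(vy)', '(uy8rr)', '(qsdv6)', '(yd)', '(eutg)']

Scanning left to right: at [1:5] → '(vy)'; at [7:14] → '(uy8rr)'; at [16:23] → '(qsdv6)'; at [25:29] → '(yd)'; at [31:37] → '(eutg)'.
No capturing groups, so `findall` returns the 5 full match strings.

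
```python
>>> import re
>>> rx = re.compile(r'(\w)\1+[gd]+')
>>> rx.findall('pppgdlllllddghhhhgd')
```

['p', 'l', 'h']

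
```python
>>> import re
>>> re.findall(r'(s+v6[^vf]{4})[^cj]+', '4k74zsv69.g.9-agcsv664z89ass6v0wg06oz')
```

['sv69.g.', 'sv664z8']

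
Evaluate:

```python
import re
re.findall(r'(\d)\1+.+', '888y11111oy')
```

The backreference `\1` re-matches whatever the first group consumed, character for character.
`findall` collects group 1 from the one match (1 total).

['8']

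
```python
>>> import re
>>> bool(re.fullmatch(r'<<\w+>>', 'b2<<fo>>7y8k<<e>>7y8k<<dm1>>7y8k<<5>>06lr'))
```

`re.fullmatch` requires the pattern to consume the entire string.
Here the string isn't matched end-to-end, so the call returns None, and `bool(None)` is False.

False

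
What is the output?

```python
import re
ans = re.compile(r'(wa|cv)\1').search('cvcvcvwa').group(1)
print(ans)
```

cv

`\1` has to match the exact text group 1 already captured.
Unlike `match`, `search` isn't anchored — it looks for the pattern anywhere in the string.
The match spans [0:4] → 'cvcv'.
Captured: group 1 = 'cv'.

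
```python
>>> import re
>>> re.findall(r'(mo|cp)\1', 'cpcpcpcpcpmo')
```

`\1` is not a pattern — it's the concrete string captured by group 1, re-applied verbatim.
Walking the string: at [0:4] match 'cpcp', group 1 = 'cp'; at [4:8] match 'cpcp', group 1 = 'cp'.
With a single group, `findall` returns only what that group captured — 2 items.

['cp', 'cp']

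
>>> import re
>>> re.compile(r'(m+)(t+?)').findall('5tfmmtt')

Pattern: one or more of a literal 'm' (captured); then one or more of a literal 't' (lazy) (captured).
The `?` after the quantifier makes it lazy — it takes as little as possible before letting the rest of the pattern try.
Walking the string: at [3:6] match 'mmt', groups = ('mm', 't').
Multiple groups make `findall` return tuples — one 2-tuple for the one match.

[('mm', 't')]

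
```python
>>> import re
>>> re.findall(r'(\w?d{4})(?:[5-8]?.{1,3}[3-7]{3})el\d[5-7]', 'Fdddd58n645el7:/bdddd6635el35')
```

This matches optionally a word character, then exactly 4 of a literal 'd' (captured); then optionally a character in [5-8], then 1 to 3 of any character, then exactly 3 of a character in [3-7] (non-capturing group); then the literal 'el', then a digit, then a character in [5-7].
`findall` collects group 1 from the one match (1 total).

['bdddd']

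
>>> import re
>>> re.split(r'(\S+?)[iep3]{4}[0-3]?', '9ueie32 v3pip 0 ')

Pattern: one or more of a non-whitespace character (lazy) (captured); then exactly 4 of one of [iep3], then optionally a character in [0-3].
Matches to split on: at [0:7] → '9ueie32'; at [8:13] → 'v3pip'.
With a capturing group present, the delimiter's captured portion is kept in the result list.

['', '9u', ' ', 'v', ' 0 ']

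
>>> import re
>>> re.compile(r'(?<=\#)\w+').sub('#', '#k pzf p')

The lookaround is zero-width — it requires the adjacent text to match without consuming it, so the asserted text isn't part of the match.
Each match is replaced by '#'.

'## pzf p'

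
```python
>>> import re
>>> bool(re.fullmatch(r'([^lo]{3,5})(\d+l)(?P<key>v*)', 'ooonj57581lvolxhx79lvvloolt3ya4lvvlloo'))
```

For `fullmatch`, every character of the input must be accounted for by the pattern.
Here there's no way to consume every character, so the call returns None, and `bool(None)` is False.

False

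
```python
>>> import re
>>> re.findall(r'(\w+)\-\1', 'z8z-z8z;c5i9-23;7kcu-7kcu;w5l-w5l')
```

['z8z', '7kcu', 'w5l']

A backreference is literal: `\1` must see the identical characters the first group matched.
Walking the string: at [0:7] match 'z8z-z8z', group 1 = 'z8z'; at [16:25] match '7kcu-7kcu', group 1 = '7kcu'; at [26:33] match 'w5l-w5l', group 1 = 'w5l'.
`findall` collects group 1 from each match (3 total).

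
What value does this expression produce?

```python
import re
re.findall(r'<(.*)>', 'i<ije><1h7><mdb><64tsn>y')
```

['ije><1h7><mdb><64tsn']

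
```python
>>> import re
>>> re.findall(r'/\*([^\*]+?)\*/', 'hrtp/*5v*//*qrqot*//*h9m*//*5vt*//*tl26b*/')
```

['5v', 'qrqot', 'h9m', '5vt', 'tl26b']

Because there's exactly one group, `findall` drops the full match and keeps group 1 from each hit.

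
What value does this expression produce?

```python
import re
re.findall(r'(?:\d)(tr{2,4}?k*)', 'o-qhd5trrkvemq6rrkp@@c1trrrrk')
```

['trrk', 'trr']

This matches a digit (non-capturing group); then a literal 't', then 2 to 4 of the literal 'r' (lazy), then zero or more of the literal 'k' (captured).
Because the quantifier is non-greedy, it stops expanding at the earliest point where the rest of the pattern can succeed.
Scanning left to right: at [5:10] match '5trrk', group 1 = 'trrk'; at [22:26] match '1trr', group 1 = 'trr'.
One capturing group, so `findall` returns just the captured substring from each match — 2 in all.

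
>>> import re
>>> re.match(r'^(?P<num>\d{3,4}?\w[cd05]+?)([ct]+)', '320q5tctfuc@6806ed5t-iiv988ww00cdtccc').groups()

('320q5', 'tct')

Pattern: anchored at the start of the string; then 3 to 4 of a digit (lazy), then a word character, then one or more of one of [cd05] (lazy) (captured as 'num'); then one or more of one of [ct] (captured).
With `match`, the pattern is implicitly anchored at the beginning.
The match spans [0:8] → '320q5tct'.
Captured: group 1 = '320q5', group 2 = 'tct'.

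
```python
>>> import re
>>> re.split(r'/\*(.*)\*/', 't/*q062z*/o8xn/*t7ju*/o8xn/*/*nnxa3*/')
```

['t', 'q062z*/o8xn/*t7ju*/o8xn/*/*nnxa3', '']

Matches to split on: at [1:37] → '/*q062z*/o8xn/*t7ju*/o8xn/*/*nnxa3*/'.
The group in the pattern means `split` returns the separators' captures alongside the pieces.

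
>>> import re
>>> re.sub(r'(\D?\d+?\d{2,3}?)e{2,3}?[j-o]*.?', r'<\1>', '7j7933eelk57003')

'7<j7933>7003'

This matches optionally a non-digit, then one or more of a digit (lazy), then 2 to 3 of a digit (lazy) (captured); then 2 to 3 of a literal 'e' (lazy), then zero or more of a character in [j-o], then optionally any character.
Matches: at [1:11] → 'j7933eelk5'.
`\1` in the replacement pulls in group 1's text for each match.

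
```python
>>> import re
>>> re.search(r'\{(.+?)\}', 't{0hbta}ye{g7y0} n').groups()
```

The match spans [1:8] → '{0hbta}'.
Captured: group 1 = '0hbta'.

('0hbta',)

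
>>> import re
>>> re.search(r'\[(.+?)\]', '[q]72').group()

`search` walks the string left to right and returns the first match it finds.
The match spans [0:3] → '[q]'.
Captured: group 1 = 'q'.

'[q]'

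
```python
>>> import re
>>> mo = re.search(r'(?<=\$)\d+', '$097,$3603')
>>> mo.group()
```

Lookahead/lookbehind check context without consuming it, so the matched span excludes the asserted characters.
The match spans [1:4] → '097'.

'097'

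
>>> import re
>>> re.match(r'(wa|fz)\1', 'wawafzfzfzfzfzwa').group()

'wawa'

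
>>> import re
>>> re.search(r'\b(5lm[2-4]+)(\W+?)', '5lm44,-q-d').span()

(0, 6)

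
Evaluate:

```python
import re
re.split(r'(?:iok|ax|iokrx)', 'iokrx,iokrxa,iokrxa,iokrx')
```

Alternation isn't longest-match — the leftmost alternative that fits at this position is chosen.
Matches to split on: at [0:3] → 'iok'; at [6:9] → 'iok'; at [13:16] → 'iok'; at [20:23] → 'iok'.
Each match becomes a cut point; 5 segments remain.

['', 'rx,', 'rxa,', 'rxa,', 'rx']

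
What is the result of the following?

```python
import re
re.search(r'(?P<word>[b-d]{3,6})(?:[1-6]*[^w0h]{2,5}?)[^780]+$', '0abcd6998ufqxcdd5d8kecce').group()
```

'cdd5d8kecce'

This matches 3 to 6 of a character in [b-d] (captured as 'word'); then zero or more of a character in [1-6], then 2 to 5 of any character except [w0h] (lazy) (non-capturing group); then one or more of any character except [780]; then anchored at the end.
Unlike `match`, `search` isn't anchored — it looks for the pattern anywhere in the string.
The match spans [13:24] → 'cdd5d8kecce'.
Captured: group 1 = 'cdd'.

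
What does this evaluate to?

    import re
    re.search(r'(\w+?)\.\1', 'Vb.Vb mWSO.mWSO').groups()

('Vb',)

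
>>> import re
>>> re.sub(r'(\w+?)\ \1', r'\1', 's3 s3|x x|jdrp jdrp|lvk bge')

The backreference `\1` re-matches whatever the first group consumed, character for character.
Matches: at [0:5] → 's3 s3'; at [6:9] → 'x x'; at [10:19] → 'jdrp jdrp'.
The replacement refers to a captured group, so each match is rewritten using its own captured text.

's3|x|jdrp|lvk bge'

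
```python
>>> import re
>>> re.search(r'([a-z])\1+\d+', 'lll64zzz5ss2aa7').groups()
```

('l',)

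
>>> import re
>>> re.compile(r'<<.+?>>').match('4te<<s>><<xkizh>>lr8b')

None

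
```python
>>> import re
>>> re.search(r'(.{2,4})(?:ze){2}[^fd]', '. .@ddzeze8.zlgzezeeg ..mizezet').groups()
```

('.@dd',)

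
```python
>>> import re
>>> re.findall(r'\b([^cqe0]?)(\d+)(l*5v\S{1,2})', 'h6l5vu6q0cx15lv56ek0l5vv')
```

[('h', '6', 'l5vu6')]

This matches a word boundary (`\b`, zero-width); then optionally any character except [cqe0] (captured); then one or more of a digit (captured); then zero or more of the literal 'l', then the literal '5v', then 1 to 2 of a non-whitespace character (captured).
Walking the string: at [0:7] match 'h6l5vu6', groups = ('h', '6', 'l5vu6').
Multiple groups make `findall` return tuples — one 3-tuple for the one match.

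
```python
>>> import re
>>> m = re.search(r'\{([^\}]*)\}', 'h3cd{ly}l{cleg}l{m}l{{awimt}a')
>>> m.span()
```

(4, 8)

The match spans [4:8] → '{ly}'.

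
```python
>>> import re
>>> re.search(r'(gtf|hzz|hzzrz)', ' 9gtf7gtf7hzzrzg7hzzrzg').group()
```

`re.search` scans for the first position where the pattern succeeds.
The match spans [2:5] → 'gtf'.
Captured: group 1 = 'gtf'.

'gtf'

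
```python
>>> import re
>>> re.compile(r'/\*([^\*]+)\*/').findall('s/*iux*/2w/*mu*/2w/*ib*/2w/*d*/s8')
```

Scanning left to right: at [1:8] match '/*iux*/', group 1 = 'iux'; at [10:16] match '/*mu*/', group 1 = 'mu'; at [18:24] match '/*ib*/', group 1 = 'ib'; at [26:31] match '/*d*/', group 1 = 'd'.
One capturing group, so `findall` returns just the captured substring from each match — 4 in all.

['iux', 'mu', 'ib', 'd']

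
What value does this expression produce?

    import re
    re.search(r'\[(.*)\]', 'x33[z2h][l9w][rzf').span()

(3, 13)

Unlike `match`, `search` isn't anchored — it looks for the pattern anywhere in the string.
The match spans [3:13] → '[z2h][l9w]'.
Captured: group 1 = 'z2h][l9w'.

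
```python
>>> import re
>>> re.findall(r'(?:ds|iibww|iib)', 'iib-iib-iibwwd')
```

['iib', 'iib', 'iibww']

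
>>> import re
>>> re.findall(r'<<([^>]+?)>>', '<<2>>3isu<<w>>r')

['2', 'w']

Walking the string: at [0:5] match '<<2>>', group 1 = '2'; at [9:14] match '<<w>>', group 1 = 'w'.
Because there's exactly one group, `findall` drops the full match and keeps group 1 from each hit.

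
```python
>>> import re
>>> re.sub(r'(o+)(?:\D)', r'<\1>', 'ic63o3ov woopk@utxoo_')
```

This matches one or more of a literal 'o' (captured); then a non-digit (non-capturing group).
Matches: at [6:8] → 'ov'; at [10:13] → 'oop'; at [18:21] → 'oo_'.
The replacement refers to a captured group, so each match is rewritten using its own captured text.

'ic63o3<o> w<oo>k@utx<oo>'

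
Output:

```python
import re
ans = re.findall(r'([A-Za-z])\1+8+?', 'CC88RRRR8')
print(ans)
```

A backreference is literal: `\1` must see the identical characters the first group matched.
One capturing group, so `findall` returns just the captured substring from each match — 2 in all.

['C', 'R']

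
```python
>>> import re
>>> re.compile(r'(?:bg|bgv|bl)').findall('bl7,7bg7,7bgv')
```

`|` is ordered: at each position the engine commits to the first alternative that works.
With no groups in the pattern, `findall` gives back each whole match — 3 here.

['bl', 'bg', 'bg']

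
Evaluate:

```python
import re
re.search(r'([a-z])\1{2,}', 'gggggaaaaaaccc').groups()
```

A backreference is literal: `\1` must see the identical characters the first group matched.
`search` walks the string left to right and returns the first match it finds.
The match spans [0:5] → 'ggggg'.
Captured: group 1 = 'g'.

('g',)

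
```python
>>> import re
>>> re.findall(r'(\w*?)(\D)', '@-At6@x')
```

With the lazy modifier that quantifier settles for the fewest repetitions that let the rest of the pattern succeed (the atoms after it are unaffected and can still be greedy).
Multiple groups make `findall` return tuples — one 2-tuple for each match.

[('', '@'), ('', '-'), ('', 'A'), ('', 't'), ('6', '@'), ('', 'x')]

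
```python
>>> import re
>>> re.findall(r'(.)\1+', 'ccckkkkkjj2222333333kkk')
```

['c', 'k', 'j', '2', '3', 'k']

After group 1 captures some text, `\1` only succeeds where that same text appears again.
One capturing group, so `findall` returns just the captured substring from each match — 6 in all.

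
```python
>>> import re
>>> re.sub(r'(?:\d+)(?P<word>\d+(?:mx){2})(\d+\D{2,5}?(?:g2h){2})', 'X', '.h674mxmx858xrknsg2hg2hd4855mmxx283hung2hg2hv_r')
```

'.hXd4855mmxx283hung2hg2hv_r'

This matches one or more of a digit (non-capturing group); then one or more of a digit, then the literal 'mx' repeated 2 times (captured as 'word'); then one or more of a digit, then 2 to 5 of a non-digit (lazy), then the literal 'g2h' repeated 2 times (captured).
Matches: at [2:23] → '674mxmx858xrknsg2hg2h'.
`sub` substitutes 'X' at each match site.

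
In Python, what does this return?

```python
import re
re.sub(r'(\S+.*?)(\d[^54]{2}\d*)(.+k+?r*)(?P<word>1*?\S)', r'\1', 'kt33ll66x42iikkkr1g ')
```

'kt33ll66x4g '

The `?` after the quantifier makes it lazy — it takes as little as possible before letting the rest of the pattern try.
`\1` in the replacement pulls in group 1's text for each match.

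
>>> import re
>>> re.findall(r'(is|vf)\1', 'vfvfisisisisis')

The backreference `\1` re-matches whatever the first group consumed, character for character.
Scanning left to right: at [0:4] match 'vfvf', group 1 = 'vf'; at [4:8] match 'isis', group 1 = 'is'; at [8:12] match 'isis', group 1 = 'is'.
Because there's exactly one group, `findall` drops the full match and keeps group 1 from each hit.

['vf', 'is', 'is']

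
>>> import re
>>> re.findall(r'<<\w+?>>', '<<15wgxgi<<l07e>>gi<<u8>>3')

['<<l07e>>', '<<u8>>']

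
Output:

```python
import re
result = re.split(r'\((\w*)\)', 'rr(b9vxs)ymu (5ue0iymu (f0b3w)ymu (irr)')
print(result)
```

The group in the pattern means `split` returns the separators' captures alongside the pieces.

['rr', 'b9vxs', 'ymu (5ue0iymu ', 'f0b3w', 'ymu ', 'irr', '']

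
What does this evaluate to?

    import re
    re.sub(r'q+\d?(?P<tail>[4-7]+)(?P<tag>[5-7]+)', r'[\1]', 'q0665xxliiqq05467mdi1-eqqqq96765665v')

'[66]xxlii[546]mdi1-e[676566]v'

This matches one or more of the literal 'q', then optionally a digit; then one or more of a character in [4-7] (captured as 'tail'); then one or more of a character in [5-7] (captured as 'tag').
Matches: at [0:5] → 'q0665'; at [10:17] → 'qq05467'; at [23:35] → 'qqqq96765665'.
Each match is replaced using the text its own group 1 captured.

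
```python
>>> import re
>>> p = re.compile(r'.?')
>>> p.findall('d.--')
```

Since nothing is captured, `findall` lists the 5 matched substrings directly.

['d', '.', '-', '-', '']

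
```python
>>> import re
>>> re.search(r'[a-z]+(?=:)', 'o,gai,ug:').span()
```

(6, 8)

The lookaround is zero-width — it requires the adjacent text to match without consuming it, so the asserted text isn't part of the match.
`re.search` scans for the first position where the pattern succeeds.
The match spans [6:8] → 'ug'.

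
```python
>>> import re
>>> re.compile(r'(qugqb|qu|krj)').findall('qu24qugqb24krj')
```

The regex engine tests alternatives in the order written; an earlier branch that matches wins even if a later one would match more.
Scanning left to right: at [0:2] match 'qu', group 1 = 'qu'; at [4:9] match 'qugqb', group 1 = 'qugqb'; at [11:14] match 'krj', group 1 = 'krj'.
With a single group, `findall` returns only what that group captured — 3 items.

['qu', 'qugqb', 'krj']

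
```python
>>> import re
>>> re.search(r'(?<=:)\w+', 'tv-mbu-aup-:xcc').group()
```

'xcc'

The lookaround is zero-width — it requires the adjacent text to match without consuming it, so the asserted text isn't part of the match.
`re.search` tries every starting position until one works.
The match spans [12:15] → 'xcc'.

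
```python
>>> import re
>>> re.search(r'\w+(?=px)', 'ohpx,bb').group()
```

Lookahead/lookbehind check context without consuming it, so the matched span excludes the asserted characters.
The match spans [0:2] → 'oh'.

'oh'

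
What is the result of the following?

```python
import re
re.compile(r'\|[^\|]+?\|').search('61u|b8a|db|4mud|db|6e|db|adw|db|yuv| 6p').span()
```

(3, 8)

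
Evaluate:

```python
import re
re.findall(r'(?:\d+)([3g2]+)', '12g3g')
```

['g3g']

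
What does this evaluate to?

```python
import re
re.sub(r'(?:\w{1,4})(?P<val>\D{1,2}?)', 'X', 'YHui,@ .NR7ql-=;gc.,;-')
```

'X@ .X-=;X,;-'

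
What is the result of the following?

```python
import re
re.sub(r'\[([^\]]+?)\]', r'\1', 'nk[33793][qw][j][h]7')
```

Matches: at [2:9] → '[33793]'; at [9:13] → '[qw]'; at [13:16] → '[j]'; at [16:19] → '[h]'.
The replacement refers to a captured group, so each match is rewritten using its own captured text.

'nk33793qwjh7'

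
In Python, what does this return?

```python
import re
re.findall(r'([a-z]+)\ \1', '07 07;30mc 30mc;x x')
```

['x']

A backreference is literal: `\1` must see the identical characters the first group matched.
Scanning left to right: at [16:19] match 'x x', group 1 = 'x'.
One capturing group, so `findall` returns just the captured substring from the one match — 1 in all.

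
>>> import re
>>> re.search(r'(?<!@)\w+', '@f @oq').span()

The negative lookahead/lookbehind blocks any match where the forbidden context is present.
The match spans [5:6] → 'q'.

(5, 6)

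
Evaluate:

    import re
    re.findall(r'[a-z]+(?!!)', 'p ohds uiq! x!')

The negative lookahead/lookbehind blocks any match where the forbidden context is present.
Walking the string: at [0:1] → 'p'; at [2:6] → 'ohds'; at [7:9] → 'ui'.
`findall` yields the raw match text (3 of them) because the pattern has no groups.

['p', 'ohds', 'ui']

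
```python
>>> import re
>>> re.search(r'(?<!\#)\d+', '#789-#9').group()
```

'89'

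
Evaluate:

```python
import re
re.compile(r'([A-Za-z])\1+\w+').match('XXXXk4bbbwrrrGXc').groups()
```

The match spans [0:16] → 'XXXXk4bbbwrrrGXc'.
Captured: group 1 = 'X'.

('X',)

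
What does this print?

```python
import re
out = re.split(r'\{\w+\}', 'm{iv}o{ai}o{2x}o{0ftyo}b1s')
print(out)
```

['m', 'o', 'o', 'o', 'b1s']

Matches to split on: at [1:5] → '{iv}'; at [6:10] → '{ai}'; at [11:15] → '{2x}'; at [16:23] → '{0ftyo}'.
The string is cut at each match, leaving 5 pieces.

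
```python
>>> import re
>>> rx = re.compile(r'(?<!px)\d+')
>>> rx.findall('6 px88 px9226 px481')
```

['6', '8', '226', '81']

The negative lookaround is zero-width — it rules out positions where the adjacent text would match, without consuming anything.
Walking the string: at [0:1] → '6'; at [5:6] → '8'; at [10:13] → '226'; at [17:19] → '81'.
`findall` yields the raw match text (4 of them) because the pattern has no groups.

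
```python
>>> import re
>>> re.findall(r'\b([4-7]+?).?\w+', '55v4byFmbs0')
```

['5']

The pattern matches a word boundary (`\b`, zero-width); then one or more of a character in [4-7] (lazy) (captured); then optionally any character, then one or more of a word character.
One capturing group, so `findall` returns just the captured substring from the one match — 1 in all.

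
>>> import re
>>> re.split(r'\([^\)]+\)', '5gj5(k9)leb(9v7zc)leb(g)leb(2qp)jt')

Matches to split on: at [4:8] → '(k9)'; at [11:18] → '(9v7zc)'; at [21:24] → '(g)'; at [27:32] → '(2qp)'.
Splitting on the pattern gives 5 pieces.

['5gj5', 'leb', 'leb', 'leb', 'jt']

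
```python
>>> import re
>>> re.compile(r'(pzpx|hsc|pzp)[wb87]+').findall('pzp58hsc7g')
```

With a single group, `findall` returns only what that group captured — 1 item.

['hsc']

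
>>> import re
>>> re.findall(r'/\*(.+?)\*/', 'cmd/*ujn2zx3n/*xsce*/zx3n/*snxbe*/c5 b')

['ujn2zx3n/*xsce', 'snxbe']

The `?` after the quantifier makes it lazy — it takes as little as possible before letting the rest of the pattern try.
Because there's exactly one group, `findall` drops the full match and keeps group 1 from each hit.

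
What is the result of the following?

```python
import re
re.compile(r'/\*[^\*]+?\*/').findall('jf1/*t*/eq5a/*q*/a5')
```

['/*t*/', '/*q*/']

Walking the string: at [3:8] → '/*t*/'; at [12:17] → '/*q*/'.
Since nothing is captured, `findall` lists the 2 matched substrings directly.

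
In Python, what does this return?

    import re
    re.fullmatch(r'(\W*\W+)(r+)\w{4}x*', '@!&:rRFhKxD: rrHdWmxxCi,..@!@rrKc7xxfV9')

None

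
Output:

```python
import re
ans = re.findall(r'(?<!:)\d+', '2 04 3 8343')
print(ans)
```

A negative assertion filters positions out without eating any characters.
Matches: at [0:1] → '2'; at [2:4] → '04'; at [5:6] → '3'; at [7:11] → '8343'.
No capturing groups, so `findall` returns the 4 full match strings.

['2', '04', '3', '8343']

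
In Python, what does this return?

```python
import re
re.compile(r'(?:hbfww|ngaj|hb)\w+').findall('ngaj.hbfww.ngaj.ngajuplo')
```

['hbfww', 'ngajuplo']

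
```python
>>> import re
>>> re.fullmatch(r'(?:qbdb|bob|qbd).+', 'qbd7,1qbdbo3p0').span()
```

(0, 14)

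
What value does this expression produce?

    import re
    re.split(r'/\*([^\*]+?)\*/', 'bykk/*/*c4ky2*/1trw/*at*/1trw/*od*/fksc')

Matches to split on: at [6:15] → '/*c4ky2*/'; at [19:25] → '/*at*/'; at [29:35] → '/*od*/'.
The group in the pattern means `split` returns the separators' captures alongside the pieces.

['bykk/*', 'c4ky2', '1trw', 'at', '1trw', 'od', 'fksc']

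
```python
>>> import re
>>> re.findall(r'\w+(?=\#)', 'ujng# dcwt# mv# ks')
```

The `(?=…)`/`(?<=…)` assertion just peeks at neighbouring text; it doesn't advance the match position.
Walking the string: at [0:4] → 'ujng'; at [6:10] → 'dcwt'; at [12:14] → 'mv'.
Since nothing is captured, `findall` lists the 3 matched substrings directly.

['ujng', 'dcwt', 'mv']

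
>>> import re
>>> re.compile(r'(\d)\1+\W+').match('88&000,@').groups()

A backreference is literal: `\1` must see the identical characters the first group matched.
`match` is anchored at position 0; if the pattern doesn't fit there, it returns None.
The match spans [0:3] → '88&'.
Captured: group 1 = '8'.

('8',)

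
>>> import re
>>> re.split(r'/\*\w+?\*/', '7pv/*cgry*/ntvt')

['7pv', 'ntvt']

Matches to split on: at [3:11] → '/*cgry*/'.
`split` removes every match and returns the 2 fragments in between.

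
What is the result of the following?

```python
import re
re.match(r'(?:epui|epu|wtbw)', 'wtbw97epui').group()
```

'wtbw'

`match` is anchored at position 0; if the pattern doesn't fit there, it returns None.
The match spans [0:4] → 'wtbw'.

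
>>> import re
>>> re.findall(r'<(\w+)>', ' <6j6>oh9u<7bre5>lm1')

['6j6', '7bre5']

With a single group, `findall` returns only what that group captured — 2 items.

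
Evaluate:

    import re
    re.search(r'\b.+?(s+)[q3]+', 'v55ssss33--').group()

'v55ssss33'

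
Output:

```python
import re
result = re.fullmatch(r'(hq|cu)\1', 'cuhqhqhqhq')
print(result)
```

`re.fullmatch` is like wrapping the pattern in `^…$` (in single-line mode).
Here the string isn't matched end-to-end, so the call returns None.

None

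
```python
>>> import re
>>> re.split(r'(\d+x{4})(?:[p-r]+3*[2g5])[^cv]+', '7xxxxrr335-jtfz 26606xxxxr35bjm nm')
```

The pattern matches one or more of a digit, then exactly 4 of the literal 'x' (captured); then one or more of a character in [p-r], then zero or more of the literal '3', then one of [2g5] (non-capturing group); then one or more of any character except [cv].
Matches to split on: at [0:34] → '7xxxxrr335-jtfz 26606xxxxr35bjm nm'.
Because the pattern has a capturing group, `split` also inserts each captured text between the pieces.

['', '7xxxx', '']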